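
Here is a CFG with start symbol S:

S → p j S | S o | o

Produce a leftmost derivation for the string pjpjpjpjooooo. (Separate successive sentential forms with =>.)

S=>pjS=>pjpjS=>pjpjSo=>pjpjpjSo=>pjpjpjSoo=>pjpjpjSooo=>pjpjpjSoooo=>pjpjpjpjSoooo=>pjpjpjpjooooo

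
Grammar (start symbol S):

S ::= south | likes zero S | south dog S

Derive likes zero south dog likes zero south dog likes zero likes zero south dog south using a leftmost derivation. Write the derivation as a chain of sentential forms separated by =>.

S => likes zero S => likes zero south dog S => likes zero south dog likes zero S => likes zero south dog likes zero south dog S => likes zero south dog likes zero south dog likes zero S => likes zero south dog likes zero south dog likes zero likes zero S => likes zero south dog likes zero south dog likes zero likes zero south dog S => likes zero south dog likes zero south dog likes zero likes zero south dog south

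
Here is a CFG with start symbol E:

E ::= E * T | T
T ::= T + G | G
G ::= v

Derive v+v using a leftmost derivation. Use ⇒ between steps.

E⇒T⇒T+G⇒G+G⇒v+G⇒v+v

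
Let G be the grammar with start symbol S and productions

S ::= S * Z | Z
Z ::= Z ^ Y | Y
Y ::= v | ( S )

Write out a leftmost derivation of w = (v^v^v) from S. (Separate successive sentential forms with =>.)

S => Z   [S ::= Z]
Z => Y   [Z ::= Y]
Y => (S)   [Y ::= ( S )]
(S) => (Z)   [S ::= Z]
(Z) => (Z^Y)   [Z ::= Z ^ Y]
(Z^Y) => (Z^Y^Y)   [Z ::= Z ^ Y]
(Z^Y^Y) => (Y^Y^Y)   [Z ::= Y]
(Y^Y^Y) => (v^Y^Y)   [Y ::= v]
(v^Y^Y) => (v^v^Y)   [Y ::= v]
(v^v^Y) => (v^v^v)   [Y ::= v]

S => Z => Y => (S) => (Z) => (Z^Y) => (Z^Y^Y) => (Y^Y^Y) => (v^Y^Y) => (v^v^Y) => (v^v^v)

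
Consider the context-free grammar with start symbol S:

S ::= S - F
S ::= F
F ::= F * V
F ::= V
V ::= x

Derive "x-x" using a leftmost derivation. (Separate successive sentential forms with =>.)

S => S-F   [S ::= S - F]
S-F => F-F   [S ::= F]
F-F => V-F   [F ::= V]
V-F => x-F   [V ::= x]
x-F => x-V   [F ::= V]
x-V => x-x   [V ::= x]

S => S-F => F-F => V-F => x-F => x-V => x-x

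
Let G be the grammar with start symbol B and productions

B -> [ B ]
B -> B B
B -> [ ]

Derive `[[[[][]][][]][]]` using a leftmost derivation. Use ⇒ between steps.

B ⇒ [B]   [B -> [ B ]]
[B] ⇒ [BB]   [B -> B B]
[BB] ⇒ [[B]B]   [B -> [ B ]]
[[B]B] ⇒ [[BB]B]   [B -> B B]
[[BB]B] ⇒ [[BBB]B]   [B -> B B]
[[BBB]B] ⇒ [[[B]BB]B]   [B -> [ B ]]
[[[B]BB]B] ⇒ [[[BB]BB]B]   [B -> B B]
[[[BB]BB]B] ⇒ [[[[]B]BB]B]   [B -> [ ]]
[[[[]B]BB]B] ⇒ [[[[][]]BB]B]   [B -> [ ]]
[[[[][]]BB]B] ⇒ [[[[][]][]B]B]   [B -> [ ]]
[[[[][]][]B]B] ⇒ [[[[][]][][]]B]   [B -> [ ]]
[[[[][]][][]]B] ⇒ [[[[][]][][]][]]   [B -> [ ]]

B ⇒ [B] ⇒ [BB] ⇒ [[B]B] ⇒ [[BB]B] ⇒ [[BBB]B] ⇒ [[[B]BB]B] ⇒ [[[BB]BB]B] ⇒ [[[[]B]BB]B] ⇒ [[[[][]]BB]B] ⇒ [[[[][]][]B]B] ⇒ [[[[][]][][]]B] ⇒ [[[[][]][][]][]]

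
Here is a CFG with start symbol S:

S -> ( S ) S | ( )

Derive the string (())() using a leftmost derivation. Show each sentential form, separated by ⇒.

S ⇒ (S)S   [S -> ( S ) S]
(S)S ⇒ (())S   [S -> ( )]
(())S ⇒ (())()   [S -> ( )]

S ⇒ (S)S ⇒ (())S ⇒ (())()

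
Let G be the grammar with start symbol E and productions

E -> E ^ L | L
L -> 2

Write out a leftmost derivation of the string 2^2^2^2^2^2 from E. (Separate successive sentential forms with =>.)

E=>E^L=>E^L^L=>E^L^L^L=>E^L^L^L^L=>E^L^L^L^L^L=>L^L^L^L^L^L=>2^L^L^L^L^L=>2^2^L^L^L^L=>2^2^2^L^L^L=>2^2^2^2^L^L=>2^2^2^2^2^L=>2^2^2^2^2^2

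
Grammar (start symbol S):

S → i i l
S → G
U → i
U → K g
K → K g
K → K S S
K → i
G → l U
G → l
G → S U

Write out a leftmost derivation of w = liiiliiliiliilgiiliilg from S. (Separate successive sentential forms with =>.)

S => G => lU => lKg => lKSSg => lKgSSg => lKSSgSSg => lKSSSSgSSg => liSSSSgSSg => liiilSSSgSSg => liiiliilSSgSSg => liiiliiliilSgSSg => liiiliiliiliilgSSg => liiiliiliiliilgiilSg => liiiliiliiliilgiiliilg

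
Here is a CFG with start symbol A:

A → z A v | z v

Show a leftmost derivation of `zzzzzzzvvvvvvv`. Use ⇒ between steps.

A ⇒ zAv ⇒ zzAvv ⇒ zzzAvvv ⇒ zzzzAvvvv ⇒ zzzzzAvvvvv ⇒ zzzzzzAvvvvvv ⇒ zzzzzzzvvvvvvv

A ⇒ zAv   [A → z A v]
zAv ⇒ zzAvv   [A → z A v]
zzAvv ⇒ zzzAvvv   [A → z A v]
zzzAvvv ⇒ zzzzAvvvv   [A → z A v]
zzzzAvvvv ⇒ zzzzzAvvvvv   [A → z A v]
zzzzzAvvvvv ⇒ zzzzzzAvvvvvv   [A → z A v]
zzzzzzAvvvvvv ⇒ zzzzzzzvvvvvvv   [A → z v]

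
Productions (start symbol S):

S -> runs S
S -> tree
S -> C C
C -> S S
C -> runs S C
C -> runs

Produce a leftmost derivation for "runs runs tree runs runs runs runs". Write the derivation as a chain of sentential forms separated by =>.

S => C C   [S -> C C]
C C => runs S C C   [C -> runs S C]
runs S C C => runs C C C C   [S -> C C]
runs C C C C => runs runs S C C C C   [C -> runs S C]
runs runs S C C C C => runs runs tree C C C C   [S -> tree]
runs runs tree C C C C => runs runs tree runs C C C   [C -> runs]
runs runs tree runs C C C => runs runs tree runs runs C C   [C -> runs]
runs runs tree runs runs C C => runs runs tree runs runs runs C   [C -> runs]
runs runs tree runs runs runs C => runs runs tree runs runs runs runs   [C -> runs]

S => C C => runs S C C => runs C C C C => runs runs S C C C C => runs runs tree C C C C => runs runs tree runs C C C => runs runs tree runs runs C C => runs runs tree runs runs runs C => runs runs tree runs runs runs runs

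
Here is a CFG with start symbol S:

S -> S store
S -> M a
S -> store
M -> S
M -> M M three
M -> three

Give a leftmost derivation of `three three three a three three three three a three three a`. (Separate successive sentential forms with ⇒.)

S ⇒ M a ⇒ M M three a ⇒ S M three a ⇒ M a M three a ⇒ M M three a M three a ⇒ M M three M three a M three a ⇒ S M three M three a M three a ⇒ M a M three M three a M three a ⇒ M M three a M three M three a M three a ⇒ three M three a M three M three a M three a ⇒ three three three a M three M three a M three a ⇒ three three three a three three M three a M three a ⇒ three three three a three three three three a M three a ⇒ three three three a three three three three a three three a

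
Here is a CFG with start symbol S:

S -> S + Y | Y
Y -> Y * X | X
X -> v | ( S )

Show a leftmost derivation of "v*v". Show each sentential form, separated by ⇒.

S⇒Y⇒Y*X⇒X*X⇒v*X⇒v*v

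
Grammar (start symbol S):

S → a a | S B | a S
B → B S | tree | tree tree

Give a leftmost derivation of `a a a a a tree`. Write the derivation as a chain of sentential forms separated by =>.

S => a S   [S → a S]
a S => a a S   [S → a S]
a a S => a a S B   [S → S B]
a a S B => a a a S B   [S → a S]
a a a S B => a a a a a B   [S → a a]
a a a a a B => a a a a a tree   [B → tree]

S => a S => a a S => a a S B => a a a S B => a a a a a B => a a a a a tree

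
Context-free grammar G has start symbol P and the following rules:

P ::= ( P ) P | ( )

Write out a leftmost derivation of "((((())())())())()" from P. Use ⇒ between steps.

P ⇒ (P)P   [P ::= ( P ) P]
(P)P ⇒ ((P)P)P   [P ::= ( P ) P]
((P)P)P ⇒ (((P)P)P)P   [P ::= ( P ) P]
(((P)P)P)P ⇒ ((((P)P)P)P)P   [P ::= ( P ) P]
((((P)P)P)P)P ⇒ ((((())P)P)P)P   [P ::= ( )]
((((())P)P)P)P ⇒ ((((())())P)P)P   [P ::= ( )]
((((())())P)P)P ⇒ ((((())())())P)P   [P ::= ( )]
((((())())())P)P ⇒ ((((())())())())P   [P ::= ( )]
((((())())())())P ⇒ ((((())())())())()   [P ::= ( )]

P ⇒ (P)P ⇒ ((P)P)P ⇒ (((P)P)P)P ⇒ ((((P)P)P)P)P ⇒ ((((())P)P)P)P ⇒ ((((())())P)P)P ⇒ ((((())())())P)P ⇒ ((((())())())())P ⇒ ((((())())())())()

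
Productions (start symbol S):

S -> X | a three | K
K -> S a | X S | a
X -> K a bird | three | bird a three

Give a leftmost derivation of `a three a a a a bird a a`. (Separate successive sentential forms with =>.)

S => K => S a => K a => S a a => X a a => K a bird a a => S a a bird a a => K a a bird a a => S a a a bird a a => K a a a bird a a => S a a a a bird a a => a three a a a a bird a a

S => K   [S -> K]
K => S a   [K -> S a]
S a => K a   [S -> K]
K a => S a a   [K -> S a]
S a a => X a a   [S -> X]
X a a => K a bird a a   [X -> K a bird]
K a bird a a => S a a bird a a   [K -> S a]
S a a bird a a => K a a bird a a   [S -> K]
K a a bird a a => S a a a bird a a   [K -> S a]
S a a a bird a a => K a a a bird a a   [S -> K]
K a a a bird a a => S a a a a bird a a   [K -> S a]
S a a a a bird a a => a three a a a a bird a a   [S -> a three]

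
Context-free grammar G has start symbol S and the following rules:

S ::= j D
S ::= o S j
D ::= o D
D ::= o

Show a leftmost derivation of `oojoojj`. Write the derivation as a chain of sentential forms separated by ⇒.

S ⇒ oSj ⇒ ooSjj ⇒ oojDjj ⇒ oojoDjj ⇒ oojoojj

S ⇒ oSj   [S ::= o S j]
oSj ⇒ ooSjj   [S ::= o S j]
ooSjj ⇒ oojDjj   [S ::= j D]
oojDjj ⇒ oojoDjj   [D ::= o D]
oojoDjj ⇒ oojoojj   [D ::= o]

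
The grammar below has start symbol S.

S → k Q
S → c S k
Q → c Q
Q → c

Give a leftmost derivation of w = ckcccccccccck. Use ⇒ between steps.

S ⇒ cSk ⇒ ckQk ⇒ ckcQk ⇒ ckccQk ⇒ ckcccQk ⇒ ckccccQk ⇒ ckcccccQk ⇒ ckccccccQk ⇒ ckcccccccQk ⇒ ckccccccccQk ⇒ ckcccccccccQk ⇒ ckcccccccccck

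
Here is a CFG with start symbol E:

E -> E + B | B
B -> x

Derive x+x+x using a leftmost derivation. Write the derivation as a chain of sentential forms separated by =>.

E=>E+B=>E+B+B=>B+B+B=>x+B+B=>x+x+B=>x+x+x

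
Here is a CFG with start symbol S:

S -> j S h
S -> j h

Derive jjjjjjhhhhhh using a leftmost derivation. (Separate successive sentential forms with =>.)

S=>jSh=>jjShh=>jjjShhh=>jjjjShhhh=>jjjjjShhhhh=>jjjjjjhhhhhh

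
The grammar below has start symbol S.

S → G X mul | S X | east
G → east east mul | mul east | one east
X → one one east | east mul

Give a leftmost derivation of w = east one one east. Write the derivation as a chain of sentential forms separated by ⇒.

S ⇒ S X ⇒ east X ⇒ east one one east

S ⇒ S X   [S → S X]
S X ⇒ east X   [S → east]
east X ⇒ east one one east   [X → one one east]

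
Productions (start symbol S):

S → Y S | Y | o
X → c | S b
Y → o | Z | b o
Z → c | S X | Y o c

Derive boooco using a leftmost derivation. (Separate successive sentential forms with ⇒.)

S ⇒ YS ⇒ boS ⇒ boYS ⇒ booS ⇒ booYS ⇒ booZS ⇒ booSXS ⇒ boooXS ⇒ booocS ⇒ boooco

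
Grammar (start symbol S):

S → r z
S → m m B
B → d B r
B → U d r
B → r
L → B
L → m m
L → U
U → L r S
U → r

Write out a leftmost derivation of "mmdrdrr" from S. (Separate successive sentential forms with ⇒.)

S ⇒ mmB   [S → m m B]
mmB ⇒ mmdBr   [B → d B r]
mmdBr ⇒ mmdUdrr   [B → U d r]
mmdUdrr ⇒ mmdrdrr   [U → r]

S ⇒ mmB ⇒ mmdBr ⇒ mmdUdrr ⇒ mmdrdrr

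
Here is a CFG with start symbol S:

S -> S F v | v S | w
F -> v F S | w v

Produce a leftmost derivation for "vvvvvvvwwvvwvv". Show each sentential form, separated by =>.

S=>SFv=>SFvFv=>vSFvFv=>vvSFvFv=>vvvSFvFv=>vvvvSFvFv=>vvvvvSFvFv=>vvvvvvSFvFv=>vvvvvvvSFvFv=>vvvvvvvwFvFv=>vvvvvvvwwvvFv=>vvvvvvvwwvvwvv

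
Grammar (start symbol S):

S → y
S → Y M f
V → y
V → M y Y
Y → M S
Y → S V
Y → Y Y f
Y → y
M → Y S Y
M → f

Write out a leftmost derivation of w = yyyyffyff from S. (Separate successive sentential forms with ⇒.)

S⇒YMf⇒SVMf⇒YMfVMf⇒MSMfVMf⇒YSYSMfVMf⇒ySYSMfVMf⇒yyYSMfVMf⇒yyySMfVMf⇒yyyyMfVMf⇒yyyyffVMf⇒yyyyffyMf⇒yyyyffyff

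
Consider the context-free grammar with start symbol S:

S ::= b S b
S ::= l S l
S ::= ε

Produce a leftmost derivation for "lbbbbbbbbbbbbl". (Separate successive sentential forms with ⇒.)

S ⇒ lSl ⇒ lbSbl ⇒ lbbSbbl ⇒ lbbbSbbbl ⇒ lbbbbSbbbbl ⇒ lbbbbbSbbbbbl ⇒ lbbbbbbSbbbbbbl ⇒ lbbbbbbbbbbbbl

S ⇒ lSl   [S ::= l S l]
lSl ⇒ lbSbl   [S ::= b S b]
lbSbl ⇒ lbbSbbl   [S ::= b S b]
lbbSbbl ⇒ lbbbSbbbl   [S ::= b S b]
lbbbSbbbl ⇒ lbbbbSbbbbl   [S ::= b S b]
lbbbbSbbbbl ⇒ lbbbbbSbbbbbl   [S ::= b S b]
lbbbbbSbbbbbl ⇒ lbbbbbbSbbbbbbl   [S ::= b S b]
lbbbbbbSbbbbbbl ⇒ lbbbbbbbbbbbbl   [S ::= ε]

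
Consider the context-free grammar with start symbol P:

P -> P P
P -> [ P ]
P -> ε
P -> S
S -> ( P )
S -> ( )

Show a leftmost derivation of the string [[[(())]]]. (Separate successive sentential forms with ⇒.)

P ⇒ [P]   [P -> [ P ]]
[P] ⇒ [[P]]   [P -> [ P ]]
[[P]] ⇒ [[[P]]]   [P -> [ P ]]
[[[P]]] ⇒ [[[PP]]]   [P -> P P]
[[[PP]]] ⇒ [[[SP]]]   [P -> S]
[[[SP]]] ⇒ [[[(P)P]]]   [S -> ( P )]
[[[(P)P]]] ⇒ [[[(S)P]]]   [P -> S]
[[[(S)P]]] ⇒ [[[((P))P]]]   [S -> ( P )]
[[[((P))P]]] ⇒ [[[(())P]]]   [P -> ε]
[[[(())P]]] ⇒ [[[(())]]]   [P -> ε]

P ⇒ [P] ⇒ [[P]] ⇒ [[[P]]] ⇒ [[[PP]]] ⇒ [[[SP]]] ⇒ [[[(P)P]]] ⇒ [[[(S)P]]] ⇒ [[[((P))P]]] ⇒ [[[(())P]]] ⇒ [[[(())]]]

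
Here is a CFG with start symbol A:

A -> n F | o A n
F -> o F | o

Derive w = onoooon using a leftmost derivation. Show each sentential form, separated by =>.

A => oAn => onFn => onoFn => onooFn => onoooFn => onoooon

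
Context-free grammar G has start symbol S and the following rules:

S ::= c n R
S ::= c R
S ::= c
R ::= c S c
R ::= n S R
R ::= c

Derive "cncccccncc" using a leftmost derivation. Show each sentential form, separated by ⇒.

S ⇒ cR ⇒ cnSR ⇒ cncRR ⇒ cnccScR ⇒ cncccRcR ⇒ cncccccR ⇒ cncccccnSR ⇒ cncccccncR ⇒ cncccccncc

S ⇒ cR   [S ::= c R]
cR ⇒ cnSR   [R ::= n S R]
cnSR ⇒ cncRR   [S ::= c R]
cncRR ⇒ cnccScR   [R ::= c S c]
cnccScR ⇒ cncccRcR   [S ::= c R]
cncccRcR ⇒ cncccccR   [R ::= c]
cncccccR ⇒ cncccccnSR   [R ::= n S R]
cncccccnSR ⇒ cncccccncR   [S ::= c]
cncccccncR ⇒ cncccccncc   [R ::= c]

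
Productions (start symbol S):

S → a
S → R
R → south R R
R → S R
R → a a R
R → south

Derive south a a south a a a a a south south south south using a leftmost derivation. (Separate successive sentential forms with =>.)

S => R   [S → R]
R => south R R   [R → south R R]
south R R => south a a R R   [R → a a R]
south a a R R => south a a south R R R   [R → south R R]
south a a south R R R => south a a south S R R R   [R → S R]
south a a south S R R R => south a a south R R R R   [S → R]
south a a south R R R R => south a a south a a R R R R   [R → a a R]
south a a south a a R R R R => south a a south a a S R R R R   [R → S R]
south a a south a a S R R R R => south a a south a a a R R R R   [S → a]
south a a south a a a R R R R => south a a south a a a a a R R R R   [R → a a R]
south a a south a a a a a R R R R => south a a south a a a a a south R R R   [R → south]
south a a south a a a a a south R R R => south a a south a a a a a south south R R   [R → south]
south a a south a a a a a south south R R => south a a south a a a a a south south south R   [R → south]
south a a south a a a a a south south south R => south a a south a a a a a south south south south   [R → south]

S => R => south R R => south a a R R => south a a south R R R => south a a south S R R R => south a a south R R R R => south a a south a a R R R R => south a a south a a S R R R R => south a a south a a a R R R R => south a a south a a a a a R R R R => south a a south a a a a a south R R R => south a a south a a a a a south south R R => south a a south a a a a a south south south R => south a a south a a a a a south south south south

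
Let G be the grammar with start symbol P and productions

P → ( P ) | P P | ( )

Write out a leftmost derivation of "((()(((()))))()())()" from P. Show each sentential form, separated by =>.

P => PP => (P)P => (PP)P => (PPP)P => ((P)PP)P => ((PP)PP)P => ((()P)PP)P => ((()(P))PP)P => ((()((P)))PP)P => ((()(((P))))PP)P => ((()(((()))))PP)P => ((()(((()))))()P)P => ((()(((()))))()())P => ((()(((()))))()())()

P => PP   [P → P P]
PP => (P)P   [P → ( P )]
(P)P => (PP)P   [P → P P]
(PP)P => (PPP)P   [P → P P]
(PPP)P => ((P)PP)P   [P → ( P )]
((P)PP)P => ((PP)PP)P   [P → P P]
((PP)PP)P => ((()P)PP)P   [P → ( )]
((()P)PP)P => ((()(P))PP)P   [P → ( P )]
((()(P))PP)P => ((()((P)))PP)P   [P → ( P )]
((()((P)))PP)P => ((()(((P))))PP)P   [P → ( P )]
((()(((P))))PP)P => ((()(((()))))PP)P   [P → ( )]
((()(((()))))PP)P => ((()(((()))))()P)P   [P → ( )]
((()(((()))))()P)P => ((()(((()))))()())P   [P → ( )]
((()(((()))))()())P => ((()(((()))))()())()   [P → ( )]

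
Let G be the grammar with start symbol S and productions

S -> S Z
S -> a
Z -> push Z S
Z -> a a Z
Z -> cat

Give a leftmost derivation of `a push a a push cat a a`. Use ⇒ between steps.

S ⇒ S Z ⇒ a Z ⇒ a push Z S ⇒ a push a a Z S ⇒ a push a a push Z S S ⇒ a push a a push cat S S ⇒ a push a a push cat a S ⇒ a push a a push cat a a

S ⇒ S Z   [S -> S Z]
S Z ⇒ a Z   [S -> a]
a Z ⇒ a push Z S   [Z -> push Z S]
a push Z S ⇒ a push a a Z S   [Z -> a a Z]
a push a a Z S ⇒ a push a a push Z S S   [Z -> push Z S]
a push a a push Z S S ⇒ a push a a push cat S S   [Z -> cat]
a push a a push cat S S ⇒ a push a a push cat a S   [S -> a]
a push a a push cat a S ⇒ a push a a push cat a a   [S -> a]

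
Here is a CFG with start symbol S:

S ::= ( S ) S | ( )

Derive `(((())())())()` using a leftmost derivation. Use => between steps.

S=>(S)S=>((S)S)S=>(((S)S)S)S=>(((())S)S)S=>(((())())S)S=>(((())())())S=>(((())())())()

S => (S)S   [S ::= ( S ) S]
(S)S => ((S)S)S   [S ::= ( S ) S]
((S)S)S => (((S)S)S)S   [S ::= ( S ) S]
(((S)S)S)S => (((())S)S)S   [S ::= ( )]
(((())S)S)S => (((())())S)S   [S ::= ( )]
(((())())S)S => (((())())())S   [S ::= ( )]
(((())())())S => (((())())())()   [S ::= ( )]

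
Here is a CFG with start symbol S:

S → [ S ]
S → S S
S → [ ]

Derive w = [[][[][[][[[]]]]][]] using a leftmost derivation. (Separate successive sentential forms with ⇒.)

S ⇒ [S]   [S → [ S ]]
[S] ⇒ [SS]   [S → S S]
[SS] ⇒ [SSS]   [S → S S]
[SSS] ⇒ [[]SS]   [S → [ ]]
[[]SS] ⇒ [[][S]S]   [S → [ S ]]
[[][S]S] ⇒ [[][SS]S]   [S → S S]
[[][SS]S] ⇒ [[][[]S]S]   [S → [ ]]
[[][[]S]S] ⇒ [[][[][S]]S]   [S → [ S ]]
[[][[][S]]S] ⇒ [[][[][SS]]S]   [S → S S]
[[][[][SS]]S] ⇒ [[][[][[]S]]S]   [S → [ ]]
[[][[][[]S]]S] ⇒ [[][[][[][S]]]S]   [S → [ S ]]
[[][[][[][S]]]S] ⇒ [[][[][[][[S]]]]S]   [S → [ S ]]
[[][[][[][[S]]]]S] ⇒ [[][[][[][[[]]]]]S]   [S → [ ]]
[[][[][[][[[]]]]]S] ⇒ [[][[][[][[[]]]]][]]   [S → [ ]]

S⇒[S]⇒[SS]⇒[SSS]⇒[[]SS]⇒[[][S]S]⇒[[][SS]S]⇒[[][[]S]S]⇒[[][[][S]]S]⇒[[][[][SS]]S]⇒[[][[][[]S]]S]⇒[[][[][[][S]]]S]⇒[[][[][[][[S]]]]S]⇒[[][[][[][[[]]]]]S]⇒[[][[][[][[[]]]]][]]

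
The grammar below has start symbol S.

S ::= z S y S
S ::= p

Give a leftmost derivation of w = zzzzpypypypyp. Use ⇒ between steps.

S ⇒ zSyS ⇒ zzSySyS ⇒ zzzSySySyS ⇒ zzzzSySySySyS ⇒ zzzzpySySySyS ⇒ zzzzpypySySyS ⇒ zzzzpypypySyS ⇒ zzzzpypypypyS ⇒ zzzzpypypypyp

S ⇒ zSyS   [S ::= z S y S]
zSyS ⇒ zzSySyS   [S ::= z S y S]
zzSySyS ⇒ zzzSySySyS   [S ::= z S y S]
zzzSySySyS ⇒ zzzzSySySySyS   [S ::= z S y S]
zzzzSySySySyS ⇒ zzzzpySySySyS   [S ::= p]
zzzzpySySySyS ⇒ zzzzpypySySyS   [S ::= p]
zzzzpypySySyS ⇒ zzzzpypypySyS   [S ::= p]
zzzzpypypySyS ⇒ zzzzpypypypyS   [S ::= p]
zzzzpypypypyS ⇒ zzzzpypypypyp   [S ::= p]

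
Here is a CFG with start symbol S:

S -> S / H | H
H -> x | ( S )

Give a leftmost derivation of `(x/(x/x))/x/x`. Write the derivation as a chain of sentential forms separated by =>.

S => S/H   [S -> S / H]
S/H => S/H/H   [S -> S / H]
S/H/H => H/H/H   [S -> H]
H/H/H => (S)/H/H   [H -> ( S )]
(S)/H/H => (S/H)/H/H   [S -> S / H]
(S/H)/H/H => (H/H)/H/H   [S -> H]
(H/H)/H/H => (x/H)/H/H   [H -> x]
(x/H)/H/H => (x/(S))/H/H   [H -> ( S )]
(x/(S))/H/H => (x/(S/H))/H/H   [S -> S / H]
(x/(S/H))/H/H => (x/(H/H))/H/H   [S -> H]
(x/(H/H))/H/H => (x/(x/H))/H/H   [H -> x]
(x/(x/H))/H/H => (x/(x/x))/H/H   [H -> x]
(x/(x/x))/H/H => (x/(x/x))/x/H   [H -> x]
(x/(x/x))/x/H => (x/(x/x))/x/x   [H -> x]

S=>S/H=>S/H/H=>H/H/H=>(S)/H/H=>(S/H)/H/H=>(H/H)/H/H=>(x/H)/H/H=>(x/(S))/H/H=>(x/(S/H))/H/H=>(x/(H/H))/H/H=>(x/(x/H))/H/H=>(x/(x/x))/H/H=>(x/(x/x))/x/H=>(x/(x/x))/x/x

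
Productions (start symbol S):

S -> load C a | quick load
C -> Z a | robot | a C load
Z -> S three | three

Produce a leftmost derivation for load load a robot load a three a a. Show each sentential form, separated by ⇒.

S ⇒ load C a ⇒ load Z a a ⇒ load S three a a ⇒ load load C a three a a ⇒ load load a C load a three a a ⇒ load load a robot load a three a a

S ⇒ load C a   [S -> load C a]
load C a ⇒ load Z a a   [C -> Z a]
load Z a a ⇒ load S three a a   [Z -> S three]
load S three a a ⇒ load load C a three a a   [S -> load C a]
load load C a three a a ⇒ load load a C load a three a a   [C -> a C load]
load load a C load a three a a ⇒ load load a robot load a three a a   [C -> robot]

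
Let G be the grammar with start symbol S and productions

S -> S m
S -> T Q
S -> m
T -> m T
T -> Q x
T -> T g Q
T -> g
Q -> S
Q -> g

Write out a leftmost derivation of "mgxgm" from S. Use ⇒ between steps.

S ⇒ Sm ⇒ TQm ⇒ mTQm ⇒ mQxQm ⇒ mgxQm ⇒ mgxgm

S ⇒ Sm   [S -> S m]
Sm ⇒ TQm   [S -> T Q]
TQm ⇒ mTQm   [T -> m T]
mTQm ⇒ mQxQm   [T -> Q x]
mQxQm ⇒ mgxQm   [Q -> g]
mgxQm ⇒ mgxgm   [Q -> g]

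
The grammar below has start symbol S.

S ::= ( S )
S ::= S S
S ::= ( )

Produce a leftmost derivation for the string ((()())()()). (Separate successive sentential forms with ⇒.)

S⇒(S)⇒(SS)⇒(SSS)⇒((S)SS)⇒((SS)SS)⇒((()S)SS)⇒((()())SS)⇒((()())()S)⇒((()())()())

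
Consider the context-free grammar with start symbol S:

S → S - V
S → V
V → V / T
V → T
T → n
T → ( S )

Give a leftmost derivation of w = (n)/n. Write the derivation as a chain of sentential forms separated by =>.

S => V   [S → V]
V => V/T   [V → V / T]
V/T => T/T   [V → T]
T/T => (S)/T   [T → ( S )]
(S)/T => (V)/T   [S → V]
(V)/T => (T)/T   [V → T]
(T)/T => (n)/T   [T → n]
(n)/T => (n)/n   [T → n]

S=>V=>V/T=>T/T=>(S)/T=>(V)/T=>(T)/T=>(n)/T=>(n)/n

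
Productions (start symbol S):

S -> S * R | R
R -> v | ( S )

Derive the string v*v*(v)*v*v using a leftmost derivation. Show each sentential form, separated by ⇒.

S ⇒ S*R ⇒ S*R*R ⇒ S*R*R*R ⇒ S*R*R*R*R ⇒ R*R*R*R*R ⇒ v*R*R*R*R ⇒ v*v*R*R*R ⇒ v*v*(S)*R*R ⇒ v*v*(R)*R*R ⇒ v*v*(v)*R*R ⇒ v*v*(v)*v*R ⇒ v*v*(v)*v*v

S ⇒ S*R   [S -> S * R]
S*R ⇒ S*R*R   [S -> S * R]
S*R*R ⇒ S*R*R*R   [S -> S * R]
S*R*R*R ⇒ S*R*R*R*R   [S -> S * R]
S*R*R*R*R ⇒ R*R*R*R*R   [S -> R]
R*R*R*R*R ⇒ v*R*R*R*R   [R -> v]
v*R*R*R*R ⇒ v*v*R*R*R   [R -> v]
v*v*R*R*R ⇒ v*v*(S)*R*R   [R -> ( S )]
v*v*(S)*R*R ⇒ v*v*(R)*R*R   [S -> R]
v*v*(R)*R*R ⇒ v*v*(v)*R*R   [R -> v]
v*v*(v)*R*R ⇒ v*v*(v)*v*R   [R -> v]
v*v*(v)*v*R ⇒ v*v*(v)*v*v   [R -> v]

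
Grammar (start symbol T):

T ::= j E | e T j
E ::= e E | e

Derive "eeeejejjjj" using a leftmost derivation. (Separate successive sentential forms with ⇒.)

T⇒eTj⇒eeTjj⇒eeeTjjj⇒eeeeTjjjj⇒eeeejEjjjj⇒eeeejejjjj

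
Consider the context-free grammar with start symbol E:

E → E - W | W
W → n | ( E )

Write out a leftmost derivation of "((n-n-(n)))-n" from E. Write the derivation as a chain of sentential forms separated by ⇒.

E ⇒ E-W   [E → E - W]
E-W ⇒ W-W   [E → W]
W-W ⇒ (E)-W   [W → ( E )]
(E)-W ⇒ (W)-W   [E → W]
(W)-W ⇒ ((E))-W   [W → ( E )]
((E))-W ⇒ ((E-W))-W   [E → E - W]
((E-W))-W ⇒ ((E-W-W))-W   [E → E - W]
((E-W-W))-W ⇒ ((W-W-W))-W   [E → W]
((W-W-W))-W ⇒ ((n-W-W))-W   [W → n]
((n-W-W))-W ⇒ ((n-n-W))-W   [W → n]
((n-n-W))-W ⇒ ((n-n-(E)))-W   [W → ( E )]
((n-n-(E)))-W ⇒ ((n-n-(W)))-W   [E → W]
((n-n-(W)))-W ⇒ ((n-n-(n)))-W   [W → n]
((n-n-(n)))-W ⇒ ((n-n-(n)))-n   [W → n]

E⇒E-W⇒W-W⇒(E)-W⇒(W)-W⇒((E))-W⇒((E-W))-W⇒((E-W-W))-W⇒((W-W-W))-W⇒((n-W-W))-W⇒((n-n-W))-W⇒((n-n-(E)))-W⇒((n-n-(W)))-W⇒((n-n-(n)))-W⇒((n-n-(n)))-n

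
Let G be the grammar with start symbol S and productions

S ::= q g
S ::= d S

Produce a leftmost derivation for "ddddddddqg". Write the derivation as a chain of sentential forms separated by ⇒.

S ⇒ dS ⇒ ddS ⇒ dddS ⇒ ddddS ⇒ dddddS ⇒ ddddddS ⇒ dddddddS ⇒ ddddddddS ⇒ ddddddddqg

S ⇒ dS   [S ::= d S]
dS ⇒ ddS   [S ::= d S]
ddS ⇒ dddS   [S ::= d S]
dddS ⇒ ddddS   [S ::= d S]
ddddS ⇒ dddddS   [S ::= d S]
dddddS ⇒ ddddddS   [S ::= d S]
ddddddS ⇒ dddddddS   [S ::= d S]
dddddddS ⇒ ddddddddS   [S ::= d S]
ddddddddS ⇒ ddddddddqg   [S ::= q g]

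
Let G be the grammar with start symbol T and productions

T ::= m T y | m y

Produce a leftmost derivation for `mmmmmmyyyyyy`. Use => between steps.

T=>mTy=>mmTyy=>mmmTyyy=>mmmmTyyyy=>mmmmmTyyyyy=>mmmmmmyyyyyy

T => mTy   [T ::= m T y]
mTy => mmTyy   [T ::= m T y]
mmTyy => mmmTyyy   [T ::= m T y]
mmmTyyy => mmmmTyyyy   [T ::= m T y]
mmmmTyyyy => mmmmmTyyyyy   [T ::= m T y]
mmmmmTyyyyy => mmmmmmyyyyyy   [T ::= m y]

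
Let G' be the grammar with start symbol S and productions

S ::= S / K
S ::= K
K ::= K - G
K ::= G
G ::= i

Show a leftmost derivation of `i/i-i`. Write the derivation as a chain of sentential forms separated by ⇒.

S ⇒ S/K ⇒ K/K ⇒ G/K ⇒ i/K ⇒ i/K-G ⇒ i/G-G ⇒ i/i-G ⇒ i/i-i

S ⇒ S/K   [S ::= S / K]
S/K ⇒ K/K   [S ::= K]
K/K ⇒ G/K   [K ::= G]
G/K ⇒ i/K   [G ::= i]
i/K ⇒ i/K-G   [K ::= K - G]
i/K-G ⇒ i/G-G   [K ::= G]
i/G-G ⇒ i/i-G   [G ::= i]
i/i-G ⇒ i/i-i   [G ::= i]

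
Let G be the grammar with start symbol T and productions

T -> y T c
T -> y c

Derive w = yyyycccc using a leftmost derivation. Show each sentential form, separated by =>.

T => yTc   [T -> y T c]
yTc => yyTcc   [T -> y T c]
yyTcc => yyyTccc   [T -> y T c]
yyyTccc => yyyycccc   [T -> y c]

T => yTc => yyTcc => yyyTccc => yyyycccc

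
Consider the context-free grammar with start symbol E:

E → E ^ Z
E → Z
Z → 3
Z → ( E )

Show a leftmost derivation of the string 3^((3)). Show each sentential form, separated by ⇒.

E ⇒ E^Z ⇒ Z^Z ⇒ 3^Z ⇒ 3^(E) ⇒ 3^(Z) ⇒ 3^((E)) ⇒ 3^((Z)) ⇒ 3^((3))

E ⇒ E^Z   [E → E ^ Z]
E^Z ⇒ Z^Z   [E → Z]
Z^Z ⇒ 3^Z   [Z → 3]
3^Z ⇒ 3^(E)   [Z → ( E )]
3^(E) ⇒ 3^(Z)   [E → Z]
3^(Z) ⇒ 3^((E))   [Z → ( E )]
3^((E)) ⇒ 3^((Z))   [E → Z]
3^((Z)) ⇒ 3^((3))   [Z → 3]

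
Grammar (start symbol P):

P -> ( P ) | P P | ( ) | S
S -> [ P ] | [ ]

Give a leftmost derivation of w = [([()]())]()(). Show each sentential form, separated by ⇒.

P ⇒ PP   [P -> P P]
PP ⇒ PPP   [P -> P P]
PPP ⇒ SPP   [P -> S]
SPP ⇒ [P]PP   [S -> [ P ]]
[P]PP ⇒ [(P)]PP   [P -> ( P )]
[(P)]PP ⇒ [(PP)]PP   [P -> P P]
[(PP)]PP ⇒ [(SP)]PP   [P -> S]
[(SP)]PP ⇒ [([P]P)]PP   [S -> [ P ]]
[([P]P)]PP ⇒ [([()]P)]PP   [P -> ( )]
[([()]P)]PP ⇒ [([()]())]PP   [P -> ( )]
[([()]())]PP ⇒ [([()]())]()P   [P -> ( )]
[([()]())]()P ⇒ [([()]())]()()   [P -> ( )]

P⇒PP⇒PPP⇒SPP⇒[P]PP⇒[(P)]PP⇒[(PP)]PP⇒[(SP)]PP⇒[([P]P)]PP⇒[([()]P)]PP⇒[([()]())]PP⇒[([()]())]()P⇒[([()]())]()()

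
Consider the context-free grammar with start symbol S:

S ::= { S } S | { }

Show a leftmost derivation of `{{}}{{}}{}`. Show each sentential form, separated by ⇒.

S ⇒ {S}S   [S ::= { S } S]
{S}S ⇒ {{}}S   [S ::= { }]
{{}}S ⇒ {{}}{S}S   [S ::= { S } S]
{{}}{S}S ⇒ {{}}{{}}S   [S ::= { }]
{{}}{{}}S ⇒ {{}}{{}}{}   [S ::= { }]

S ⇒ {S}S ⇒ {{}}S ⇒ {{}}{S}S ⇒ {{}}{{}}S ⇒ {{}}{{}}{}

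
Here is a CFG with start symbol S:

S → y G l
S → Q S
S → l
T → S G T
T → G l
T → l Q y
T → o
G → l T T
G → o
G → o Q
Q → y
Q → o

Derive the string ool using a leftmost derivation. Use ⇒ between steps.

S ⇒ QS   [S → Q S]
QS ⇒ oS   [Q → o]
oS ⇒ oQS   [S → Q S]
oQS ⇒ ooS   [Q → o]
ooS ⇒ ool   [S → l]

S⇒QS⇒oS⇒oQS⇒ooS⇒ool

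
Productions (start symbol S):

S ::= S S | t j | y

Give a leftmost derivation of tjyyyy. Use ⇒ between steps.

S ⇒ SS   [S ::= S S]
SS ⇒ SSS   [S ::= S S]
SSS ⇒ tjSS   [S ::= t j]
tjSS ⇒ tjyS   [S ::= y]
tjyS ⇒ tjySS   [S ::= S S]
tjySS ⇒ tjySSS   [S ::= S S]
tjySSS ⇒ tjyySS   [S ::= y]
tjyySS ⇒ tjyyyS   [S ::= y]
tjyyyS ⇒ tjyyyy   [S ::= y]

S⇒SS⇒SSS⇒tjSS⇒tjyS⇒tjySS⇒tjySSS⇒tjyySS⇒tjyyyS⇒tjyyyy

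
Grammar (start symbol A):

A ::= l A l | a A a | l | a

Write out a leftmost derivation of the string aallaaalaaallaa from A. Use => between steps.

A => aAa   [A ::= a A a]
aAa => aaAaa   [A ::= a A a]
aaAaa => aalAlaa   [A ::= l A l]
aalAlaa => aallAllaa   [A ::= l A l]
aallAllaa => aallaAallaa   [A ::= a A a]
aallaAallaa => aallaaAaallaa   [A ::= a A a]
aallaaAaallaa => aallaaaAaaallaa   [A ::= a A a]
aallaaaAaaallaa => aallaaalaaallaa   [A ::= l]

A=>aAa=>aaAaa=>aalAlaa=>aallAllaa=>aallaAallaa=>aallaaAaallaa=>aallaaaAaaallaa=>aallaaalaaallaa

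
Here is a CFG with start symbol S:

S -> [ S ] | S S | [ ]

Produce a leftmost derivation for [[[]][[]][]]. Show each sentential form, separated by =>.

S => [S]   [S -> [ S ]]
[S] => [SS]   [S -> S S]
[SS] => [SSS]   [S -> S S]
[SSS] => [[S]SS]   [S -> [ S ]]
[[S]SS] => [[[]]SS]   [S -> [ ]]
[[[]]SS] => [[[]][S]S]   [S -> [ S ]]
[[[]][S]S] => [[[]][[]]S]   [S -> [ ]]
[[[]][[]]S] => [[[]][[]][]]   [S -> [ ]]

S=>[S]=>[SS]=>[SSS]=>[[S]SS]=>[[[]]SS]=>[[[]][S]S]=>[[[]][[]]S]=>[[[]][[]][]]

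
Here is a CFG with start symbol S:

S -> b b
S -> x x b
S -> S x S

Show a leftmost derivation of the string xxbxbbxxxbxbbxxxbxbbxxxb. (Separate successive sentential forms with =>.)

S=>SxS=>SxSxS=>SxSxSxS=>xxbxSxSxS=>xxbxSxSxSxS=>xxbxbbxSxSxS=>xxbxbbxSxSxSxS=>xxbxbbxxxbxSxSxS=>xxbxbbxxxbxSxSxSxS=>xxbxbbxxxbxbbxSxSxS=>xxbxbbxxxbxbbxxxbxSxS=>xxbxbbxxxbxbbxxxbxbbxS=>xxbxbbxxxbxbbxxxbxbbxxxb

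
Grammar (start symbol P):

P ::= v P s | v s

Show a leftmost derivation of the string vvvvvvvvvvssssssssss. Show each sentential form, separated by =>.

P => vPs => vvPss => vvvPsss => vvvvPssss => vvvvvPsssss => vvvvvvPssssss => vvvvvvvPsssssss => vvvvvvvvPssssssss => vvvvvvvvvPsssssssss => vvvvvvvvvvssssssssss

P => vPs   [P ::= v P s]
vPs => vvPss   [P ::= v P s]
vvPss => vvvPsss   [P ::= v P s]
vvvPsss => vvvvPssss   [P ::= v P s]
vvvvPssss => vvvvvPsssss   [P ::= v P s]
vvvvvPsssss => vvvvvvPssssss   [P ::= v P s]
vvvvvvPssssss => vvvvvvvPsssssss   [P ::= v P s]
vvvvvvvPsssssss => vvvvvvvvPssssssss   [P ::= v P s]
vvvvvvvvPssssssss => vvvvvvvvvPsssssssss   [P ::= v P s]
vvvvvvvvvPsssssssss => vvvvvvvvvvssssssssss   [P ::= v s]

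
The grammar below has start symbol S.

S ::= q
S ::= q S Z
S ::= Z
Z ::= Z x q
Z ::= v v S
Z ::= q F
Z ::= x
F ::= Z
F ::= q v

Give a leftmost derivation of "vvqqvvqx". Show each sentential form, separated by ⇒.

S ⇒ Z ⇒ vvS ⇒ vvqSZ ⇒ vvqZZ ⇒ vvqqFZ ⇒ vvqqZZ ⇒ vvqqvvSZ ⇒ vvqqvvqZ ⇒ vvqqvvqx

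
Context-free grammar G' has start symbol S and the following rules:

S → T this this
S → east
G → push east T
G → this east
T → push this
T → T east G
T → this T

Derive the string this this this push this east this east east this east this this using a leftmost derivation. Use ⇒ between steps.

S ⇒ T this this   [S → T this this]
T this this ⇒ this T this this   [T → this T]
this T this this ⇒ this this T this this   [T → this T]
this this T this this ⇒ this this T east G this this   [T → T east G]
this this T east G this this ⇒ this this T east G east G this this   [T → T east G]
this this T east G east G this this ⇒ this this this T east G east G this this   [T → this T]
this this this T east G east G this this ⇒ this this this push this east G east G this this   [T → push this]
this this this push this east G east G this this ⇒ this this this push this east this east east G this this   [G → this east]
this this this push this east this east east G this this ⇒ this this this push this east this east east this east this this   [G → this east]

S ⇒ T this this ⇒ this T this this ⇒ this this T this this ⇒ this this T east G this this ⇒ this this T east G east G this this ⇒ this this this T east G east G this this ⇒ this this this push this east G east G this this ⇒ this this this push this east this east east G this this ⇒ this this this push this east this east east this east this this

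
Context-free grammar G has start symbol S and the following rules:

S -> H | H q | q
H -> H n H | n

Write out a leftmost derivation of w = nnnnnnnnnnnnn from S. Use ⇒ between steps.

S ⇒ H ⇒ HnH ⇒ HnHnH ⇒ nnHnH ⇒ nnHnHnH ⇒ nnnnHnH ⇒ nnnnHnHnH ⇒ nnnnHnHnHnH ⇒ nnnnHnHnHnHnH ⇒ nnnnnnHnHnHnH ⇒ nnnnnnnnHnHnH ⇒ nnnnnnnnnnHnH ⇒ nnnnnnnnnnnnH ⇒ nnnnnnnnnnnnn

S ⇒ H   [S -> H]
H ⇒ HnH   [H -> H n H]
HnH ⇒ HnHnH   [H -> H n H]
HnHnH ⇒ nnHnH   [H -> n]
nnHnH ⇒ nnHnHnH   [H -> H n H]
nnHnHnH ⇒ nnnnHnH   [H -> n]
nnnnHnH ⇒ nnnnHnHnH   [H -> H n H]
nnnnHnHnH ⇒ nnnnHnHnHnH   [H -> H n H]
nnnnHnHnHnH ⇒ nnnnHnHnHnHnH   [H -> H n H]
nnnnHnHnHnHnH ⇒ nnnnnnHnHnHnH   [H -> n]
nnnnnnHnHnHnH ⇒ nnnnnnnnHnHnH   [H -> n]
nnnnnnnnHnHnH ⇒ nnnnnnnnnnHnH   [H -> n]
nnnnnnnnnnHnH ⇒ nnnnnnnnnnnnH   [H -> n]
nnnnnnnnnnnnH ⇒ nnnnnnnnnnnnn   [H -> n]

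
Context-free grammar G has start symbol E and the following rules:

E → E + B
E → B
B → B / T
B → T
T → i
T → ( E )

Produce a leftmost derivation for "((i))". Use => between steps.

E => B   [E → B]
B => T   [B → T]
T => (E)   [T → ( E )]
(E) => (B)   [E → B]
(B) => (T)   [B → T]
(T) => ((E))   [T → ( E )]
((E)) => ((B))   [E → B]
((B)) => ((T))   [B → T]
((T)) => ((i))   [T → i]

E => B => T => (E) => (B) => (T) => ((E)) => ((B)) => ((T)) => ((i))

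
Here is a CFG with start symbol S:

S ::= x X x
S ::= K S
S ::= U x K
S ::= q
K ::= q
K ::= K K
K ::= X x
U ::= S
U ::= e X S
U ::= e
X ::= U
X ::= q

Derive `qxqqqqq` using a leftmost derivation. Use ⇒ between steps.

S⇒KS⇒XxS⇒qxS⇒qxKS⇒qxKKS⇒qxKKKS⇒qxKKKKS⇒qxqKKKS⇒qxqqKKS⇒qxqqqKS⇒qxqqqqS⇒qxqqqqq

S ⇒ KS   [S ::= K S]
KS ⇒ XxS   [K ::= X x]
XxS ⇒ qxS   [X ::= q]
qxS ⇒ qxKS   [S ::= K S]
qxKS ⇒ qxKKS   [K ::= K K]
qxKKS ⇒ qxKKKS   [K ::= K K]
qxKKKS ⇒ qxKKKKS   [K ::= K K]
qxKKKKS ⇒ qxqKKKS   [K ::= q]
qxqKKKS ⇒ qxqqKKS   [K ::= q]
qxqqKKS ⇒ qxqqqKS   [K ::= q]
qxqqqKS ⇒ qxqqqqS   [K ::= q]
qxqqqqS ⇒ qxqqqqq   [S ::= q]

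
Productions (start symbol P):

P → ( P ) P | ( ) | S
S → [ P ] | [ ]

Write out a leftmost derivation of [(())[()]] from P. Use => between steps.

P => S   [P → S]
S => [P]   [S → [ P ]]
[P] => [(P)P]   [P → ( P ) P]
[(P)P] => [(())P]   [P → ( )]
[(())P] => [(())S]   [P → S]
[(())S] => [(())[P]]   [S → [ P ]]
[(())[P]] => [(())[()]]   [P → ( )]

P=>S=>[P]=>[(P)P]=>[(())P]=>[(())S]=>[(())[P]]=>[(())[()]]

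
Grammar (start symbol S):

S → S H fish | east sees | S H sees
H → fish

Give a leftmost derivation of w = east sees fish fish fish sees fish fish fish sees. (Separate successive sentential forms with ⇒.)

S ⇒ S H sees   [S → S H sees]
S H sees ⇒ S H fish H sees   [S → S H fish]
S H fish H sees ⇒ S H sees H fish H sees   [S → S H sees]
S H sees H fish H sees ⇒ S H fish H sees H fish H sees   [S → S H fish]
S H fish H sees H fish H sees ⇒ east sees H fish H sees H fish H sees   [S → east sees]
east sees H fish H sees H fish H sees ⇒ east sees fish fish H sees H fish H sees   [H → fish]
east sees fish fish H sees H fish H sees ⇒ east sees fish fish fish sees H fish H sees   [H → fish]
east sees fish fish fish sees H fish H sees ⇒ east sees fish fish fish sees fish fish H sees   [H → fish]
east sees fish fish fish sees fish fish H sees ⇒ east sees fish fish fish sees fish fish fish sees   [H → fish]

S ⇒ S H sees ⇒ S H fish H sees ⇒ S H sees H fish H sees ⇒ S H fish H sees H fish H sees ⇒ east sees H fish H sees H fish H sees ⇒ east sees fish fish H sees H fish H sees ⇒ east sees fish fish fish sees H fish H sees ⇒ east sees fish fish fish sees fish fish H sees ⇒ east sees fish fish fish sees fish fish fish sees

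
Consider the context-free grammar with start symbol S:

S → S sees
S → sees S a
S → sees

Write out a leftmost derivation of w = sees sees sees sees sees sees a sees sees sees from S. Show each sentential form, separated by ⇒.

S ⇒ S sees   [S → S sees]
S sees ⇒ S sees sees   [S → S sees]
S sees sees ⇒ S sees sees sees   [S → S sees]
S sees sees sees ⇒ sees S a sees sees sees   [S → sees S a]
sees S a sees sees sees ⇒ sees S sees a sees sees sees   [S → S sees]
sees S sees a sees sees sees ⇒ sees S sees sees a sees sees sees   [S → S sees]
sees S sees sees a sees sees sees ⇒ sees S sees sees sees a sees sees sees   [S → S sees]
sees S sees sees sees a sees sees sees ⇒ sees S sees sees sees sees a sees sees sees   [S → S sees]
sees S sees sees sees sees a sees sees sees ⇒ sees sees sees sees sees sees a sees sees sees   [S → sees]

S ⇒ S sees ⇒ S sees sees ⇒ S sees sees sees ⇒ sees S a sees sees sees ⇒ sees S sees a sees sees sees ⇒ sees S sees sees a sees sees sees ⇒ sees S sees sees sees a sees sees sees ⇒ sees S sees sees sees sees a sees sees sees ⇒ sees sees sees sees sees sees a sees sees sees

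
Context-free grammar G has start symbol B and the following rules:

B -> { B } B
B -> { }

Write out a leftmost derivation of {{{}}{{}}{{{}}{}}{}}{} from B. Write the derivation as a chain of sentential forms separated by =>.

B => {B}B   [B -> { B } B]
{B}B => {{B}B}B   [B -> { B } B]
{{B}B}B => {{{}}B}B   [B -> { }]
{{{}}B}B => {{{}}{B}B}B   [B -> { B } B]
{{{}}{B}B}B => {{{}}{{}}B}B   [B -> { }]
{{{}}{{}}B}B => {{{}}{{}}{B}B}B   [B -> { B } B]
{{{}}{{}}{B}B}B => {{{}}{{}}{{B}B}B}B   [B -> { B } B]
{{{}}{{}}{{B}B}B}B => {{{}}{{}}{{{}}B}B}B   [B -> { }]
{{{}}{{}}{{{}}B}B}B => {{{}}{{}}{{{}}{}}B}B   [B -> { }]
{{{}}{{}}{{{}}{}}B}B => {{{}}{{}}{{{}}{}}{}}B   [B -> { }]
{{{}}{{}}{{{}}{}}{}}B => {{{}}{{}}{{{}}{}}{}}{}   [B -> { }]

B=>{B}B=>{{B}B}B=>{{{}}B}B=>{{{}}{B}B}B=>{{{}}{{}}B}B=>{{{}}{{}}{B}B}B=>{{{}}{{}}{{B}B}B}B=>{{{}}{{}}{{{}}B}B}B=>{{{}}{{}}{{{}}{}}B}B=>{{{}}{{}}{{{}}{}}{}}B=>{{{}}{{}}{{{}}{}}{}}{}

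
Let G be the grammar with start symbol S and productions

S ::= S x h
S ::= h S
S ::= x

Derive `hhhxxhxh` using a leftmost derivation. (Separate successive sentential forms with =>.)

S => Sxh => hSxh => hSxhxh => hhSxhxh => hhhSxhxh => hhhxxhxh

S => Sxh   [S ::= S x h]
Sxh => hSxh   [S ::= h S]
hSxh => hSxhxh   [S ::= S x h]
hSxhxh => hhSxhxh   [S ::= h S]
hhSxhxh => hhhSxhxh   [S ::= h S]
hhhSxhxh => hhhxxhxh   [S ::= x]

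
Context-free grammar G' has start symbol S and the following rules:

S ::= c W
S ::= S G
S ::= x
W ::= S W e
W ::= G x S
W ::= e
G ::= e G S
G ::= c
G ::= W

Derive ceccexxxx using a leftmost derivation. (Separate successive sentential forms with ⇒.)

S ⇒ cW ⇒ cGxS ⇒ ceGSxS ⇒ cecSxS ⇒ ceccWxS ⇒ ceccGxSxS ⇒ ceccWxSxS ⇒ ceccexSxS ⇒ ceccexxxS ⇒ ceccexxxx

S ⇒ cW   [S ::= c W]
cW ⇒ cGxS   [W ::= G x S]
cGxS ⇒ ceGSxS   [G ::= e G S]
ceGSxS ⇒ cecSxS   [G ::= c]
cecSxS ⇒ ceccWxS   [S ::= c W]
ceccWxS ⇒ ceccGxSxS   [W ::= G x S]
ceccGxSxS ⇒ ceccWxSxS   [G ::= W]
ceccWxSxS ⇒ ceccexSxS   [W ::= e]
ceccexSxS ⇒ ceccexxxS   [S ::= x]
ceccexxxS ⇒ ceccexxxx   [S ::= x]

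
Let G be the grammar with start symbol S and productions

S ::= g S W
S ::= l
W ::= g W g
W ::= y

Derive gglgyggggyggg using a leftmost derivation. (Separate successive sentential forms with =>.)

S=>gSW=>ggSWW=>gglWW=>gglgWgW=>gglgygW=>gglgyggWg=>gglgygggWgg=>gglgyggggWggg=>gglgyggggyggg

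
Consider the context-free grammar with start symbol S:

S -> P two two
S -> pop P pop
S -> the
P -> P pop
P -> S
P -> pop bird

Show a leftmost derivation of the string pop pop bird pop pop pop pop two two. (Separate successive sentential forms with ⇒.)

S ⇒ P two two ⇒ P pop two two ⇒ P pop pop two two ⇒ S pop pop two two ⇒ pop P pop pop pop two two ⇒ pop P pop pop pop pop two two ⇒ pop pop bird pop pop pop pop two two

S ⇒ P two two   [S -> P two two]
P two two ⇒ P pop two two   [P -> P pop]
P pop two two ⇒ P pop pop two two   [P -> P pop]
P pop pop two two ⇒ S pop pop two two   [P -> S]
S pop pop two two ⇒ pop P pop pop pop two two   [S -> pop P pop]
pop P pop pop pop two two ⇒ pop P pop pop pop pop two two   [P -> P pop]
pop P pop pop pop pop two two ⇒ pop pop bird pop pop pop pop two two   [P -> pop bird]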